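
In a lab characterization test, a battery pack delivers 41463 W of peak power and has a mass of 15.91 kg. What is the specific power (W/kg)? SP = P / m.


Specific power = 41463 W / 15.91 kg = 2606 W/kg

2606 W/kg


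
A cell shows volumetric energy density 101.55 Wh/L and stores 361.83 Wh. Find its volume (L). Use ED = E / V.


V = E / ED = 361.83 / 101.55 = 3.563 L

3.563 L


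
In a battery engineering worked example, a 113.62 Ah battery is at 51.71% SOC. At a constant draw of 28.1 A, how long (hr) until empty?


Step 1: remaining = SOC/100 * C_total = 51.71/100 * 113.62 = 58.753 Ah
Step 2: t = remaining / I = 58.753 / 28.1 = 2.091 hr

2.091 hr


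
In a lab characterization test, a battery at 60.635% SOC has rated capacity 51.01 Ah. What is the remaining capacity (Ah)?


remaining = SOC / 100 * total = 60.635 / 100 * 51.01 = 30.93 Ah

30.93 Ah


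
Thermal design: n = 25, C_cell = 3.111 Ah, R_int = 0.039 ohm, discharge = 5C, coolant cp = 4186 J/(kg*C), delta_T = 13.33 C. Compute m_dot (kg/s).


Step 1: I = 5 * 3.111 = 15.555 A
Step 2: Q_cell = I^2 * R = 15.555^2 * 0.039 = 9.4364 W
Step 3: Q_total = 25 * 9.4364 = 235.91 W
Step 4: m_dot = Q_total / (cp * dT) = 235.91 / (4186 * 13.33) = 0.004228 kg/s

0.004228 kg/s


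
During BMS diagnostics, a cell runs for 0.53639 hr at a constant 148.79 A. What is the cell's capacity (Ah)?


C = I * t = 148.79 * 0.53639 = 79.81 Ah

79.81 Ah


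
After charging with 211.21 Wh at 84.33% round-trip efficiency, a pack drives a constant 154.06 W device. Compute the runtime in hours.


Step 1: E_discharge = eta/100 * E_charge = 84.33/100 * 211.21 = 178.11 Wh
Step 2: t = E_discharge / P = 178.11 / 154.06 = 1.156 hr

1.156 hr


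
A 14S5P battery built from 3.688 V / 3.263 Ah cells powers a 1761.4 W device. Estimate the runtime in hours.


Step 1: E_pack = Ns * V_cell * Np * C_cell = 14 * 3.688 * 5 * 3.263 = 842.38 Wh
Step 2: t = E_pack / P = 842.38 / 1761.4 = 0.4782 hr

0.4782 hr


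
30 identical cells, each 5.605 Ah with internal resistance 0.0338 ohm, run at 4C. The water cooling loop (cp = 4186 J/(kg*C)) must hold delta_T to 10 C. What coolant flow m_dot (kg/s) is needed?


Step 1: I = 4 * 5.605 = 22.42 A
Step 2: Q_cell = I^2 * R = 22.42^2 * 0.0338 = 16.99 W
Step 3: Q_total = 30 * 16.99 = 509.7 W
Step 4: m_dot = Q_total / (cp * dT) = 509.7 / (4186 * 10) = 0.01218 kg/s

0.01218 kg/s


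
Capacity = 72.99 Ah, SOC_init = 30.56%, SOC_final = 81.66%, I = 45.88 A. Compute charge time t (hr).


delta_Ah = 72.99 * (81.66 - 30.56) / 100 = 37.298 Ah
t = delta_Ah / I = 37.298 / 45.88 = 0.8129 hr

0.8129 hr


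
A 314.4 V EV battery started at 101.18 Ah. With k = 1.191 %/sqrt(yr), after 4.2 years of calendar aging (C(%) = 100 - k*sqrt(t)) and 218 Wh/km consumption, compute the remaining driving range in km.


Step 1: capacity retention = 100 - 1.191 * sqrt(4.2) = 100 - 1.191 * 2.0494 = 97.559%
Step 2: C_now = 101.18 * 97.559/100 = 98.71 Ah
Step 3: E_pack = V * C_now = 314.4 * 98.71 = 31034 Wh
Step 4: range = E_pack / consumption = 31034 / 218 = 142.4 km

142.4 km


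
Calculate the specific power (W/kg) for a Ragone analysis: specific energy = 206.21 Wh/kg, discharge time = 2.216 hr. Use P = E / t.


P_specific = E / t = 206.21 / 2.216 = 93.06 W/kg

93.06 W/kg


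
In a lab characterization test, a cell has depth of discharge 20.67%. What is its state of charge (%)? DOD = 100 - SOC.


SOC = 100 - DOD = 100 - 20.67 = 79.33%

79.33%


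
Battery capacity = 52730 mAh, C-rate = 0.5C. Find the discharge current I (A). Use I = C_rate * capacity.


Convert: capacity = 52730 mAh = 52.73 Ah
I = C_rate * capacity = 0.5 * 52.73 = 26.365 A

26.365 A


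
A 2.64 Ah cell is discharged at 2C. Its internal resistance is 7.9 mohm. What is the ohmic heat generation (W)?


Convert: R = 7.9 mohm = 0.0079 ohm
Step 1: I = C_rate * capacity = 2 * 2.64 = 5.28 A
Step 2: Q = I^2 * R = 5.28^2 * 0.0079 = 27.878 * 0.0079 = 0.2202 W

0.2202 W


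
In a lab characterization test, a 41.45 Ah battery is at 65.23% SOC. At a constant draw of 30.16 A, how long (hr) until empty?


Step 1: remaining = SOC/100 * C_total = 65.23/100 * 41.45 = 27.038 Ah
Step 2: t = remaining / I = 27.038 / 30.16 = 0.8965 hr

0.8965 hr


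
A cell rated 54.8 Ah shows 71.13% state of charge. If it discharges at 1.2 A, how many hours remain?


Step 1: remaining = SOC/100 * C_total = 71.13/100 * 54.8 = 38.979 Ah
Step 2: t = remaining / I = 38.979 / 1.2 = 32.48 hr

32.48 hr


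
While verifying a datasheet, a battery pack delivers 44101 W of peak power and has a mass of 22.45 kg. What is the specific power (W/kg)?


SP = P / m = 44101 / 22.45 = 1964 W/kg

1964 W/kg


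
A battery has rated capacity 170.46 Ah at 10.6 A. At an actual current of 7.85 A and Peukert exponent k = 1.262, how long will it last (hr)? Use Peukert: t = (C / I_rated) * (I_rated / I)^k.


Step 1: t_rated = C / I_rated = 170.46 / 10.6 = 16.081 hr
Step 2: ratio = 10.6 / 7.85 = 1.3503
Step 3: ratio^k = 1.3503^1.262 = 1.4608
Step 4: t = t_rated * ratio^k = 16.081 * 1.4608 = 23.49 hr

23.49 hr


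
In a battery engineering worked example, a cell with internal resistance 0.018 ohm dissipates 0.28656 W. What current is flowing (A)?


I = sqrt(Q / R) = sqrt(0.28656 / 0.018) = sqrt(15.92) = 3.990 A

3.990 A


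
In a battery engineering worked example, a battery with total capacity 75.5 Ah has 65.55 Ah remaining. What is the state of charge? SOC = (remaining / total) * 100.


SOC = (remaining / total) * 100 = (65.55 / 75.5) * 100 = 86.82%

86.82%


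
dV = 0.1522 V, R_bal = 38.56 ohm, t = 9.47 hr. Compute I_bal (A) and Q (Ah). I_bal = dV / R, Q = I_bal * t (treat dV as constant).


First, Ohm's law: I_bal = 0.1522 V / 38.56 ohm = 0.0039471 A
Then Q = I * t = 0.0039471 A * 9.47 hr = 0.03738 Ah

I=0.0039471 A, Q=0.03738 Ah


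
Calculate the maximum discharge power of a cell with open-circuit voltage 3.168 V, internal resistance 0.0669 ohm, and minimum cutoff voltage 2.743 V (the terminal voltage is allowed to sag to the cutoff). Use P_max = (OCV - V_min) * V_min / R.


P_max = (OCV - V_min) * V_min / R = (3.168 - 2.743) * 2.743 / 0.0669 = 0.425 * 2.743 / 0.0669 = 17.43 W

17.43 W


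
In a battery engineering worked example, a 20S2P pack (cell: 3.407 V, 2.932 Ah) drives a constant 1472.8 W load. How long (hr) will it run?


Step 1: E_pack = Ns * V_cell * Np * C_cell = 20 * 3.407 * 2 * 2.932 = 399.57 Wh
Step 2: t = E_pack / P = 399.57 / 1472.8 = 0.2713 hr

0.2713 hr


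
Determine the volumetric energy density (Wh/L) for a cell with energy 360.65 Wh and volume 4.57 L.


ED = E / V = 360.65 / 4.57 = 78.92 Wh/L

78.92 Wh/L


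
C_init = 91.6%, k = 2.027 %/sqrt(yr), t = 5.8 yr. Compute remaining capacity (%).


sqrt(t) = sqrt(5.8) = 2.4083
C_final = 91.6 - 2.027 * 2.4083 = 86.72%

86.72%


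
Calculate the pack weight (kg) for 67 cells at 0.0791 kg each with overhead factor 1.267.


m_pack = n * m_cell * overhead = 67 * 0.0791 * 1.267 = 6.715 kg

6.715 kg


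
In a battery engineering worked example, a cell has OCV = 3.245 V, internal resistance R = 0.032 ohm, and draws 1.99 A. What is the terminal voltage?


V = OCV - I*R = 3.245 - 1.99 * 0.032 = 3.181 V

3.181 V


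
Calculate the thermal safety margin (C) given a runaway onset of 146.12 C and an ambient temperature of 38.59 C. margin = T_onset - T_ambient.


Safety margin = 146.12 C - 38.59 C = 107.53 C

107.53 C


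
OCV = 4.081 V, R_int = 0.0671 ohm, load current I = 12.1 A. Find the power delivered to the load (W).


Step 1: V_terminal = OCV - I*R = 4.081 - 12.1 * 0.0671 = 3.2691 V
Step 2: P_out = V_terminal * I = 3.2691 * 12.1 = 39.56 W

39.56 W


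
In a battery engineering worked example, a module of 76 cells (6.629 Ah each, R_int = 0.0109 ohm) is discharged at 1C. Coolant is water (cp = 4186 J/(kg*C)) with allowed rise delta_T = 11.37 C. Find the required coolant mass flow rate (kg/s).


Step 1: I = 1 * 6.629 = 6.629 A
Step 2: Q_cell = I^2 * R = 6.629^2 * 0.0109 = 0.47899 W
Step 3: Q_total = 76 * 0.47899 = 36.403 W
Step 4: m_dot = Q_total / (cp * dT) = 36.403 / (4186 * 11.37) = 7.649e-04 kg/s

7.649e-04 kg/s


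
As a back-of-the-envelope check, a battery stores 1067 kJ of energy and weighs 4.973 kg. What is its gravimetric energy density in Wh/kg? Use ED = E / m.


Convert: E = 1067 kJ = 296.39 Wh
ED = E / m = 296.39 / 4.973 = 59.60 Wh/kg

59.60 Wh/kg


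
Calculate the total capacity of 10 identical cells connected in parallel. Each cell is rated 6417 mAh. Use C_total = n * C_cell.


Convert: C_cell = 6417 mAh = 6.417 Ah
C_total = 10 * 6.417 = 64.17 Ah

64.17 Ah


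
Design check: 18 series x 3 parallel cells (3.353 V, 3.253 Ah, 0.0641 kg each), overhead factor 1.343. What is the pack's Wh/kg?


Step 1: V_pack = 18 * 3.353 = 60.354 V
Step 2: C_pack = 3 * 3.253 = 9.759 Ah
Step 3: E_pack = V_pack * C_pack = 60.354 * 9.759 = 588.99 Wh
Step 4: m_pack = 18 * 3 * 0.0641 * 1.343 = 4.6487 kg
Step 5: ED = E_pack / m_pack = 588.99 / 4.6487 = 126.7 Wh/kg

126.7 Wh/kg


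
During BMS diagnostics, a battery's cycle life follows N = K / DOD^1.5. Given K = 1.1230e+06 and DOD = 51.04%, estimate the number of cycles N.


Step 1: DOD^1.5 = 51.04^1.5 = 364.64
Step 2: N = 1.1230e+06 / 364.64 = 3080 cycles

3080 cycles


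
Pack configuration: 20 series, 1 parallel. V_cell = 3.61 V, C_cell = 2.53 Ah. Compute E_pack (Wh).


E = Ns * Vcell * Np * Ccell = 20 * 3.61 * 1 * 2.53 = 182.7 Wh

182.7 Wh


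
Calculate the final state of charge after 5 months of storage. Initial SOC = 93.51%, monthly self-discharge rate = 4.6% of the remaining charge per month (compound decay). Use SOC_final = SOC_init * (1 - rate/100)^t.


Monthly retention factor = 1 - 4.6/100 = 0.954
Over 5 months: factor^5 = 0.79021
SOC_final = 93.51 * 0.79021 = 73.89%

73.89%


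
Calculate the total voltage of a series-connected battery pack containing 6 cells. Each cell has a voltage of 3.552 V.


With 6 cells in series at 3.552 V each, V_pack = 21.312 V

21.312 V


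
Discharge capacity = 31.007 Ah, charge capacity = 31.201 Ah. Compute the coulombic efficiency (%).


eta_c = Q_dis / Q_chg * 100 = 31.007 / 31.201 * 100 = 99.38%

99.38%


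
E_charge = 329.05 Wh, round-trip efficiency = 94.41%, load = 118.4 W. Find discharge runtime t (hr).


Step 1: E_discharge = eta/100 * E_charge = 94.41/100 * 329.05 = 310.66 Wh
Step 2: t = E_discharge / P = 310.66 / 118.4 = 2.624 hr

2.624 hr


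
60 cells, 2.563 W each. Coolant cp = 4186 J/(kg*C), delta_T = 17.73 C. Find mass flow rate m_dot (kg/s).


Step 1: Total heat Q = 60 * 2.563 W = 153.78 W
Step 2: denom = cp * dT = 4186 * 17.73 = 74218
Step 3: m_dot = 153.78 / 74218 = 0.002072 kg/s

0.002072 kg/s


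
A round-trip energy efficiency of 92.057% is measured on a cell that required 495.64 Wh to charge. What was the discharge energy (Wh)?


E_dis = eta/100 * E_chg = 92.057/100 * 495.64 = 456.3 Wh

456.3 Wh


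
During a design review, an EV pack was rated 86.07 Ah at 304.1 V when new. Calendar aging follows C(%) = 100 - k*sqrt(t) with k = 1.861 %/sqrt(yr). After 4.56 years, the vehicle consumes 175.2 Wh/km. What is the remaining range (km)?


Step 1: capacity retention = 100 - 1.861 * sqrt(4.56) = 100 - 1.861 * 2.1354 = 96.026%
Step 2: C_now = 86.07 * 96.026/100 = 82.65 Ah
Step 3: E_pack = V * C_now = 304.1 * 82.65 = 25134 Wh
Step 4: range = E_pack / consumption = 25134 / 175.2 = 143.5 km

143.5 km


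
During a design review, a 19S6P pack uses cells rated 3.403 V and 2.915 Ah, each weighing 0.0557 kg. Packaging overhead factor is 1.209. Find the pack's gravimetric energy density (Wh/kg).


Step 1: V_pack = 19 * 3.403 = 64.657 V
Step 2: C_pack = 6 * 2.915 = 17.49 Ah
Step 3: E_pack = V_pack * C_pack = 64.657 * 17.49 = 1130.9 Wh
Step 4: m_pack = 19 * 6 * 0.0557 * 1.209 = 7.6769 kg
Step 5: ED = E_pack / m_pack = 1130.9 / 7.6769 = 147.3 Wh/kg

147.3 Wh/kg


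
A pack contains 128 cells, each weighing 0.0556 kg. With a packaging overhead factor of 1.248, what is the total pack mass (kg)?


m_pack = n * m_cell * overhead = 128 * 0.0556 * 1.248 = 8.882 kg

8.882 kg


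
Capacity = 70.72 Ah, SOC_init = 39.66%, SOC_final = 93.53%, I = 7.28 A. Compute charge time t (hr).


Step 1: dSOC = 93.53% - 39.66% = 53.87%
Step 2: delta_Ah = 70.72 * 53.87 / 100 = 38.097 Ah
Step 3: t = 38.097 / 7.28 = 5.233 hr

5.233 hr


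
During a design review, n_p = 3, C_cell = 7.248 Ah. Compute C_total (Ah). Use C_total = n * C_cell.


Parallel capacities add: 3 * 7.248 Ah = 21.744 Ah

21.744 Ah


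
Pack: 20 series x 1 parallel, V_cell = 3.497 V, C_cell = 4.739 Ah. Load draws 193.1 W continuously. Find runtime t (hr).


Step 1: E_pack = Ns * V_cell * Np * C_cell = 20 * 3.497 * 1 * 4.739 = 331.45 Wh
Step 2: t = E_pack / P = 331.45 / 193.1 = 1.716 hr

1.716 hr


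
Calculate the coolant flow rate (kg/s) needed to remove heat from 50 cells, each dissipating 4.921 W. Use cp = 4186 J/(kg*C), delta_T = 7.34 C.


Step 1: Total heat Q = 50 * 4.921 W = 246.05 W
Step 2: denom = cp * dT = 4186 * 7.34 = 30725
Step 3: m_dot = 246.05 / 30725 = 0.008008 kg/s

0.008008 kg/s


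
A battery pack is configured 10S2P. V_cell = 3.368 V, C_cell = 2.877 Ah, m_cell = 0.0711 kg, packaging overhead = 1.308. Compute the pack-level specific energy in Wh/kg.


Step 1: V_pack = 10 * 3.368 = 33.68 V
Step 2: C_pack = 2 * 2.877 = 5.754 Ah
Step 3: E_pack = V_pack * C_pack = 33.68 * 5.754 = 193.79 Wh
Step 4: m_pack = 10 * 2 * 0.0711 * 1.308 = 1.86 kg
Step 5: ED = E_pack / m_pack = 193.79 / 1.86 = 104.2 Wh/kg

104.2 Wh/kg


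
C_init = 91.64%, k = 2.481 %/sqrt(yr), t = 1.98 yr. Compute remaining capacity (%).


Step 1: sqrt(1.98 yr) = 1.4071
Step 2: drop = 2.481 * 1.4071 = 3.491
Step 3: C_final = 91.64 - 3.491 = 88.15%

88.15%


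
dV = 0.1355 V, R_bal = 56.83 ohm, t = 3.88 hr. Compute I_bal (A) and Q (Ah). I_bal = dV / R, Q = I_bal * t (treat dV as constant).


I_bal = dV / R = 0.1355 / 56.83 = 0.0023843 A
Q = I_bal * t = 0.0023843 * 3.88 = 0.009251 Ah

I=0.0023843 A, Q=0.009251 Ah


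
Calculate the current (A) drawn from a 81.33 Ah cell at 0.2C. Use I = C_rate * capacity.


At 0.2C: I = 0.2 * 81.33 Ah = 16.266 A

16.266 A


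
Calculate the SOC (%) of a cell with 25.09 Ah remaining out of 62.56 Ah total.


SOC% = 25.09 / 62.56 * 100 = 40.11%

40.11%


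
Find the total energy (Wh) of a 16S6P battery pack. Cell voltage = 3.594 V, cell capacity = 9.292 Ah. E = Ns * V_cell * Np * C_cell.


E = Ns * Vcell * Np * Ccell = 16 * 3.594 * 6 * 9.292 = 3206 Wh

3206 Wh


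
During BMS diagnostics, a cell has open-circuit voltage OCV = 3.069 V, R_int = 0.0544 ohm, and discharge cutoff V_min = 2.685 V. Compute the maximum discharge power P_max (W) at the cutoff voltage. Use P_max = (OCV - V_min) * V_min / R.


P_max = (OCV - V_min) * V_min / R = (3.069 - 2.685) * 2.685 / 0.0544 = 0.384 * 2.685 / 0.0544 = 18.95 W

18.95 W


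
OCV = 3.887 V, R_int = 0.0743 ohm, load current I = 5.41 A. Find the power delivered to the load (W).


Step 1: V_terminal = OCV - I*R = 3.887 - 5.41 * 0.0743 = 3.485 V
Step 2: P_out = V_terminal * I = 3.485 * 5.41 = 18.85 W

18.85 W


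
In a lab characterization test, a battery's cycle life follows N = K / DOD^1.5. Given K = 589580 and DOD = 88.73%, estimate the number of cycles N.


DOD^1.5 = 835.81
N = K / DOD^1.5 = 589580 / 835.81 = 705.4

705.4 cycles


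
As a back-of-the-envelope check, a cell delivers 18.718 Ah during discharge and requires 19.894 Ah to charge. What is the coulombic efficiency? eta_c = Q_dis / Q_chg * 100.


Coulombic efficiency = 18.718/19.894 * 100% = 94.09%

94.09%


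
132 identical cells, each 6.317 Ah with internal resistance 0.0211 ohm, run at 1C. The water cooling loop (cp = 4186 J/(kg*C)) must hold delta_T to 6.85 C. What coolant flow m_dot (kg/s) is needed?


Step 1: I = 1 * 6.317 = 6.317 A
Step 2: Q_cell = I^2 * R = 6.317^2 * 0.0211 = 0.84198 W
Step 3: Q_total = 132 * 0.84198 = 111.14 W
Step 4: m_dot = Q_total / (cp * dT) = 111.14 / (4186 * 6.85) = 0.003876 kg/s

0.003876 kg/s


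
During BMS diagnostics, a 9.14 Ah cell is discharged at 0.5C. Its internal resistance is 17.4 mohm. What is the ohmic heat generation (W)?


Convert: R = 17.4 mohm = 0.0174 ohm
Step 1: I = C_rate * capacity = 0.5 * 9.14 = 4.57 A
Step 2: Q = I^2 * R = 4.57^2 * 0.0174 = 20.885 * 0.0174 = 0.3634 W

0.3634 W


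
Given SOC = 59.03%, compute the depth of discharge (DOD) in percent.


Complement of SOC: DOD = 100% - 59.03% = 40.97%

40.97%


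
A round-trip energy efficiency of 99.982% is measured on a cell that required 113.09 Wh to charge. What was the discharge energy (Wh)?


E_dis = eta/100 * E_chg = 99.982/100 * 113.09 = 113.1 Wh

113.1 Wh


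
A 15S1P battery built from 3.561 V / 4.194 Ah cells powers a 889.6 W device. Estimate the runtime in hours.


Step 1: E_pack = Ns * V_cell * Np * C_cell = 15 * 3.561 * 1 * 4.194 = 224.02 Wh
Step 2: t = E_pack / P = 224.02 / 889.6 = 0.2518 hr

0.2518 hr


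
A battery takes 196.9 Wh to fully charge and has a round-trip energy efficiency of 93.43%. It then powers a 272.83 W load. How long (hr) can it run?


Step 1: E_discharge = eta/100 * E_charge = 93.43/100 * 196.9 = 183.96 Wh
Step 2: t = E_discharge / P = 183.96 / 272.83 = 0.6743 hr

0.6743 hr


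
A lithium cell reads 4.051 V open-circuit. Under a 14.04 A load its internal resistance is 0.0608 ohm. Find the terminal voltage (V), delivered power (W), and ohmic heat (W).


Step 1: V_terminal = OCV - I*R = 4.051 - 14.04 * 0.0608 = 3.1974 V
Step 2: P_out = V_terminal * I = 3.1974 * 14.04 = 44.89 W
Step 3: Q = I^2 * R = 14.04^2 * 0.0608 = 11.98 W

V=3.1974 V, P=44.89 W, Q=11.98 W


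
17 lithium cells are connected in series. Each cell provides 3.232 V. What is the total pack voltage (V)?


Series voltages add: 17 * 3.232 V = 54.944 V

54.944 V


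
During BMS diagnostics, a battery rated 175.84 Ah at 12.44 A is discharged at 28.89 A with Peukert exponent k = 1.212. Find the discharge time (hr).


t_rated = C / I_rated = 175.84 / 12.44 = 14.135 hr
(I_rated/I)^k = (0.4306)^1.212 = 0.36016
t = t_rated * (I_rated/I)^k = 14.135 * 0.36016 = 5.091 hr

5.091 hr


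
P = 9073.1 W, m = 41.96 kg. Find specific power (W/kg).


SP = P / m = 9073.1 / 41.96 = 216.2 W/kg

216.2 W/kg


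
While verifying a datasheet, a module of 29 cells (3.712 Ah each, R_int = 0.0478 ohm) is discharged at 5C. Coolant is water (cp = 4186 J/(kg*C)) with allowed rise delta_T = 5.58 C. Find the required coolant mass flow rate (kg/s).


Step 1: I = 5 * 3.712 = 18.56 A
Step 2: Q_cell = I^2 * R = 18.56^2 * 0.0478 = 16.466 W
Step 3: Q_total = 29 * 16.466 = 477.51 W
Step 4: m_dot = Q_total / (cp * dT) = 477.51 / (4186 * 5.58) = 0.02044 kg/s

0.02044 kg/s


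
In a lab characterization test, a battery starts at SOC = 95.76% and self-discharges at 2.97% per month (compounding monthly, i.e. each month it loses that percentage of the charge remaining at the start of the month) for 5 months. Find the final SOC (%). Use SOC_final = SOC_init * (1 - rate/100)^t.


decay = (1 - 2.97/100)^5 = 0.86006
SOC_final = 95.76 * 0.86006 = 82.36%

82.36%


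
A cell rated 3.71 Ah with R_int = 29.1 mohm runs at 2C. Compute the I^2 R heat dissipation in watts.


Convert: R = 29.1 mohm = 0.0291 ohm
Step 1: I = C_rate * capacity = 2 * 3.71 = 7.42 A
Step 2: Q = I^2 * R = 7.42^2 * 0.0291 = 55.056 * 0.0291 = 1.602 W

1.602 W


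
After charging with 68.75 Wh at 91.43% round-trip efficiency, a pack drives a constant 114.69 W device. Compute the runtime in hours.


Step 1: E_discharge = eta/100 * E_charge = 91.43/100 * 68.75 = 62.858 Wh
Step 2: t = E_discharge / P = 62.858 / 114.69 = 0.5481 hr

0.5481 hr


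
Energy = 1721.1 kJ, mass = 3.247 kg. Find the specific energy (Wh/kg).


Convert: E = 1721.1 kJ = 478.08 Wh
ED = E / m = 478.08 / 3.247 = 147.2 Wh/kg

147.2 Wh/kg


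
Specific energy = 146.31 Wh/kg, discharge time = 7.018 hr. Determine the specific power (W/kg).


P_specific = E / t = 146.31 / 7.018 = 20.85 W/kg

20.85 W/kg


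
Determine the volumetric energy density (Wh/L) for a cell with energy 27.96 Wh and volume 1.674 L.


Volumetric ED = 27.96 Wh / 1.674 L = 16.70 Wh/L

16.70 Wh/L


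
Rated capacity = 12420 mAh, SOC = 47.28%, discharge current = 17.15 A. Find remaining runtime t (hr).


Convert: C_total = 12420 mAh = 12.42 Ah
Step 1: remaining = SOC/100 * C_total = 47.28/100 * 12.42 = 5.8722 Ah
Step 2: t = remaining / I = 5.8722 / 17.15 = 0.3424 hr

0.3424 hr


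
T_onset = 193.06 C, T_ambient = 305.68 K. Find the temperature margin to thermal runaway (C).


Convert: T_ambient = 305.68 K = 32.53 C
margin = 193.06 - 32.53 = 160.53 C

160.53 C


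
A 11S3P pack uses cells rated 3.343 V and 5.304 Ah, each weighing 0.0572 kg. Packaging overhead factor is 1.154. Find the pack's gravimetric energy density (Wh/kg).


Step 1: V_pack = 11 * 3.343 = 36.773 V
Step 2: C_pack = 3 * 5.304 = 15.912 Ah
Step 3: E_pack = V_pack * C_pack = 36.773 * 15.912 = 585.13 Wh
Step 4: m_pack = 11 * 3 * 0.0572 * 1.154 = 2.1783 kg
Step 5: ED = E_pack / m_pack = 585.13 / 2.1783 = 268.6 Wh/kg

268.6 Wh/kg


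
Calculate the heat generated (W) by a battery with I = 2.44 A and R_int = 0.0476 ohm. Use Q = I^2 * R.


Q = I^2 * R = 2.44^2 * 0.0476 = 0.2834 W

0.2834 W


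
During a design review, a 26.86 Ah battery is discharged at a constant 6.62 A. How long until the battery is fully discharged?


Runtime = 26.86 Ah / 6.62 A = 4.057 hr

4.057 hr


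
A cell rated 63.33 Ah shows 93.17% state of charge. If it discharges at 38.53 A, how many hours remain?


Step 1: remaining = SOC/100 * C_total = 93.17/100 * 63.33 = 59.005 Ah
Step 2: t = remaining / I = 59.005 / 38.53 = 1.531 hr

1.531 hr


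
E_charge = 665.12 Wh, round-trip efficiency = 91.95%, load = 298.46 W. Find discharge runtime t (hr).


Step 1: E_discharge = eta/100 * E_charge = 91.95/100 * 665.12 = 611.58 Wh
Step 2: t = E_discharge / P = 611.58 / 298.46 = 2.049 hr

2.049 hr


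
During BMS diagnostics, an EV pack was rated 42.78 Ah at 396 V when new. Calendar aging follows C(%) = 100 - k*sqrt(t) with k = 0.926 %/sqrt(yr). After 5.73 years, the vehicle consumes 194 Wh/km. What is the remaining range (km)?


Step 1: capacity retention = 100 - 0.926 * sqrt(5.73) = 100 - 0.926 * 2.3937 = 97.783%
Step 2: C_now = 42.78 * 97.783/100 = 41.832 Ah
Step 3: E_pack = V * C_now = 396 * 41.832 = 16565 Wh
Step 4: range = E_pack / consumption = 16565 / 194 = 85.39 km

85.39 km


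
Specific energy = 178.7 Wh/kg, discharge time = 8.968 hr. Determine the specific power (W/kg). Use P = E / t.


P_specific = E / t = 178.7 / 8.968 = 19.93 W/kg

19.93 W/kg


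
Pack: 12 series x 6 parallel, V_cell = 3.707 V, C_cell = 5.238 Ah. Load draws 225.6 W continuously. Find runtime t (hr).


Step 1: E_pack = Ns * V_cell * Np * C_cell = 12 * 3.707 * 6 * 5.238 = 1398 Wh
Step 2: t = E_pack / P = 1398 / 225.6 = 6.197 hr

6.197 hr


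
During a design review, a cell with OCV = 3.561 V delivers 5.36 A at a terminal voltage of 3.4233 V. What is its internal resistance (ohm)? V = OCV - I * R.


R = (OCV - V) / I = (3.561 - 3.4233) / 5.36 = 0.02569 ohm

0.02569 ohm


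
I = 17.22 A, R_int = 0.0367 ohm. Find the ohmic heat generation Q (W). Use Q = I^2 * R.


Q = I^2 * R = 17.22^2 * 0.0367 = 10.88 W

10.88 W


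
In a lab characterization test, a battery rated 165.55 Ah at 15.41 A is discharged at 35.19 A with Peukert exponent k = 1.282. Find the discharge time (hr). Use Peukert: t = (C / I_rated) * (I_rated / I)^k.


t_rated = C / I_rated = 165.55 / 15.41 = 10.743 hr
(I_rated/I)^k = (0.43791)^1.282 = 0.34694
t = t_rated * (I_rated/I)^k = 10.743 * 0.34694 = 3.727 hr

3.727 hr


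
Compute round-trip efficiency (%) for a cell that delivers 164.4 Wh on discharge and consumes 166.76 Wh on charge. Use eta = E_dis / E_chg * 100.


Round-trip efficiency = 164.4/166.76 * 100% = 98.58%

98.58%


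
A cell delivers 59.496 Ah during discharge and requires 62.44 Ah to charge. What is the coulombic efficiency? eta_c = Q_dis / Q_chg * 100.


Coulombic efficiency = 59.496/62.44 * 100% = 95.29%

95.29%


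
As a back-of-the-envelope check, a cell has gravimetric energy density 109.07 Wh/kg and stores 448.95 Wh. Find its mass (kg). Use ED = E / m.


m = E / ED = 448.95 / 109.07 = 4.116 kg

4.116 kg


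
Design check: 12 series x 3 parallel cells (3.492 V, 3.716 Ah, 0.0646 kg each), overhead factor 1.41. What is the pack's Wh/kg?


Step 1: V_pack = 12 * 3.492 = 41.904 V
Step 2: C_pack = 3 * 3.716 = 11.148 Ah
Step 3: E_pack = V_pack * C_pack = 41.904 * 11.148 = 467.15 Wh
Step 4: m_pack = 12 * 3 * 0.0646 * 1.41 = 3.2791 kg
Step 5: ED = E_pack / m_pack = 467.15 / 3.2791 = 142.5 Wh/kg

142.5 Wh/kg


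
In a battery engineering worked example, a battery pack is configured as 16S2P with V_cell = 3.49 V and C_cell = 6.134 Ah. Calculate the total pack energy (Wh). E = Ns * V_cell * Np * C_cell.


V_pack = 16 * 3.49 = 55.84 V
C_pack = 2 * 6.134 = 12.268 Ah
E = V_pack * C_pack = 55.84 * 12.268 = 685.0 Wh

685.0 Wh


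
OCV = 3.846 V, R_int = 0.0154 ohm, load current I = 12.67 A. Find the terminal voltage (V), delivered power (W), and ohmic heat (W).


Step 1: V_terminal = OCV - I*R = 3.846 - 12.67 * 0.0154 = 3.6509 V
Step 2: P_out = V_terminal * I = 3.6509 * 12.67 = 46.26 W
Step 3: Q = I^2 * R = 12.67^2 * 0.0154 = 2.472 W

V=3.6509 V, P=46.26 W, Q=2.472 W


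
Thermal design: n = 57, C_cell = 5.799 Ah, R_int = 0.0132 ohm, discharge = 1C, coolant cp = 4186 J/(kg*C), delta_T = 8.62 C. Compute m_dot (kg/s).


Step 1: I = 1 * 5.799 = 5.799 A
Step 2: Q_cell = I^2 * R = 5.799^2 * 0.0132 = 0.44389 W
Step 3: Q_total = 57 * 0.44389 = 25.302 W
Step 4: m_dot = Q_total / (cp * dT) = 25.302 / (4186 * 8.62) = 7.012e-04 kg/s

7.012e-04 kg/s


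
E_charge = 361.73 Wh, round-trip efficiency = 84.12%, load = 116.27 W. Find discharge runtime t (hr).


Step 1: E_discharge = eta/100 * E_charge = 84.12/100 * 361.73 = 304.29 Wh
Step 2: t = E_discharge / P = 304.29 / 116.27 = 2.617 hr

2.617 hr


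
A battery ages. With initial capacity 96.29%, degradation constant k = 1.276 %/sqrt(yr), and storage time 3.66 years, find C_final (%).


sqrt(t) = sqrt(3.66) = 1.9131
C_final = 96.29 - 1.276 * 1.9131 = 93.85%

93.85%


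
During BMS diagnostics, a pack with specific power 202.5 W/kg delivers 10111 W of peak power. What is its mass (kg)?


m = P / SP = 10111 / 202.5 = 49.93 kg

49.93 kg


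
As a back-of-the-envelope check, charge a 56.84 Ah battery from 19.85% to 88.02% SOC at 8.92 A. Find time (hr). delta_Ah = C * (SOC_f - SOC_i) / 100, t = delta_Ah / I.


Step 1: dSOC = 88.02% - 19.85% = 68.17%
Step 2: delta_Ah = 56.84 * 68.17 / 100 = 38.748 Ah
Step 3: t = 38.748 / 8.92 = 4.344 hr

4.344 hr


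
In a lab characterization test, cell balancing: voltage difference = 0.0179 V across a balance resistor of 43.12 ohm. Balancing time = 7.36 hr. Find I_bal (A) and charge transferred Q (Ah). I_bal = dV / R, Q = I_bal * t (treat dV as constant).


First, Ohm's law: I_bal = 0.0179 V / 43.12 ohm = 4.1512e-04 A
Then Q = I * t = 4.1512e-04 A * 7.36 hr = 0.003055 Ah

I=4.1512e-04 A, Q=0.003055 Ah


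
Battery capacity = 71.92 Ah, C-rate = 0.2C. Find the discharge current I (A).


At 0.2C: I = 0.2 * 71.92 Ah = 14.384 A

14.384 A


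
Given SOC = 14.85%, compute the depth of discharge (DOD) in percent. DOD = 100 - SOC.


Complement of SOC: DOD = 100% - 14.85% = 85.15%

85.15%


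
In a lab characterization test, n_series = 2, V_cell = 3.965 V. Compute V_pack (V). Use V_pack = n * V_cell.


V_pack = n * V_cell = 2 * 3.965 = 7.93 V

7.93 V


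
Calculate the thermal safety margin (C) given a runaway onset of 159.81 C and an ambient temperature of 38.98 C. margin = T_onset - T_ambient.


margin = T_onset - T_ambient = 159.81 - 38.98 = 120.83 C

120.83 C


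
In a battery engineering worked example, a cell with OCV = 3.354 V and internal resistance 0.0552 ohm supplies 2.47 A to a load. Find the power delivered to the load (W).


Step 1: V_terminal = OCV - I*R = 3.354 - 2.47 * 0.0552 = 3.2177 V
Step 2: P_out = V_terminal * I = 3.2177 * 2.47 = 7.948 W

7.948 W


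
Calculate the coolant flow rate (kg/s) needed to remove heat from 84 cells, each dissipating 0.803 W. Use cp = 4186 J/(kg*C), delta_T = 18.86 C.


Step 1: Total heat Q = 84 * 0.803 W = 67.452 W
Step 2: denom = cp * dT = 4186 * 18.86 = 78948
Step 3: m_dot = 67.452 / 78948 = 8.544e-04 kg/s

8.544e-04 kg/s


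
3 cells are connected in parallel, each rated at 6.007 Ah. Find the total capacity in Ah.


Parallel capacities add: 3 * 6.007 Ah = 18.021 Ah

18.021 Ah


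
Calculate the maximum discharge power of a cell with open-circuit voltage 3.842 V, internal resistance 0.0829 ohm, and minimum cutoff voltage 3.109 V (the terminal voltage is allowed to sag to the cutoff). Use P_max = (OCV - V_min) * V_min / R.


dV = OCV - V_min = 0.733 V (so I_max = dV / R)
P_max = dV * V_min / R = 0.733 * 3.109 / 0.0829 = 27.49 W

27.49 W


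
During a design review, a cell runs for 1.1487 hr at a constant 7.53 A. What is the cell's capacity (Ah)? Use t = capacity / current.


C = I * t = 7.53 * 1.1487 = 8.650 Ah

8.650 Ah


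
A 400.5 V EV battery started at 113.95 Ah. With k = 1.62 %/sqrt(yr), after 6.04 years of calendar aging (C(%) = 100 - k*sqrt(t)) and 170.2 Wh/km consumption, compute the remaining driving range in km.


Step 1: capacity retention = 100 - 1.62 * sqrt(6.04) = 100 - 1.62 * 2.4576 = 96.019%
Step 2: C_now = 113.95 * 96.019/100 = 109.41 Ah
Step 3: E_pack = V * C_now = 400.5 * 109.41 = 43819 Wh
Step 4: range = E_pack / consumption = 43819 / 170.2 = 257.5 km

257.5 km


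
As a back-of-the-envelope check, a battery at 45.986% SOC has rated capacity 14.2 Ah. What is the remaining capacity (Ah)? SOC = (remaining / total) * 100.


remaining = SOC / 100 * total = 45.986 / 100 * 14.2 = 6.530 Ah

6.530 Ah


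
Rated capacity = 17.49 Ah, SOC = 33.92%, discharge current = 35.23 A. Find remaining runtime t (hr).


Step 1: remaining = SOC/100 * C_total = 33.92/100 * 17.49 = 5.9326 Ah
Step 2: t = remaining / I = 5.9326 / 35.23 = 0.1684 hr

0.1684 hr


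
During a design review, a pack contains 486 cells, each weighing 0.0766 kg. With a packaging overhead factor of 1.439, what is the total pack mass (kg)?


m_pack = n * m_cell * overhead = 486 * 0.0766 * 1.439 = 53.57 kg

53.57 kg


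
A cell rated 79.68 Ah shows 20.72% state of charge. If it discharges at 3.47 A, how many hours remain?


Step 1: remaining = SOC/100 * C_total = 20.72/100 * 79.68 = 16.51 Ah
Step 2: t = remaining / I = 16.51 / 3.47 = 4.758 hr

4.758 hr


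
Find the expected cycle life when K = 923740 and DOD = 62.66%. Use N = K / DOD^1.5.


Step 1: DOD^1.5 = 62.66^1.5 = 496
Step 2: N = 923740 / 496 = 1862 cycles

1862 cycles


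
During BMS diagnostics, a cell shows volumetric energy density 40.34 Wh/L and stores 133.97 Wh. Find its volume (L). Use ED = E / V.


V = E / ED = 133.97 / 40.34 = 3.321 L

3.321 L


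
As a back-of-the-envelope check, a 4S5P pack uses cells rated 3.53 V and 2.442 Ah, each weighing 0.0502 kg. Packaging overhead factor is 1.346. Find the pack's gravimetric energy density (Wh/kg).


Step 1: V_pack = 4 * 3.53 = 14.12 V
Step 2: C_pack = 5 * 2.442 = 12.21 Ah
Step 3: E_pack = V_pack * C_pack = 14.12 * 12.21 = 172.41 Wh
Step 4: m_pack = 4 * 5 * 0.0502 * 1.346 = 1.3514 kg
Step 5: ED = E_pack / m_pack = 172.41 / 1.3514 = 127.6 Wh/kg

127.6 Wh/kg


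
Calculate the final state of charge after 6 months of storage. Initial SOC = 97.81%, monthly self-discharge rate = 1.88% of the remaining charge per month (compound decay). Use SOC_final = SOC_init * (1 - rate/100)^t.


decay = (1 - 1.88/100)^6 = 0.89237
SOC_final = 97.81 * 0.89237 = 87.28%

87.28%


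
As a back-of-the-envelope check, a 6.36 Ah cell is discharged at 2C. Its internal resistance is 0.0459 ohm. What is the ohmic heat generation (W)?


Step 1: I = C_rate * capacity = 2 * 6.36 = 12.72 A
Step 2: Q = I^2 * R = 12.72^2 * 0.0459 = 161.8 * 0.0459 = 7.427 W

7.427 W


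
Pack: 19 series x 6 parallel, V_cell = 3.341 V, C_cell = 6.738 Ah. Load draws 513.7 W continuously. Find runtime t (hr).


Step 1: E_pack = Ns * V_cell * Np * C_cell = 19 * 3.341 * 6 * 6.738 = 2566.3 Wh
Step 2: t = E_pack / P = 2566.3 / 513.7 = 4.996 hr

4.996 hr


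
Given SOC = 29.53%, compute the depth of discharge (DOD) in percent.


Complement of SOC: DOD = 100% - 29.53% = 70.47%

70.47%


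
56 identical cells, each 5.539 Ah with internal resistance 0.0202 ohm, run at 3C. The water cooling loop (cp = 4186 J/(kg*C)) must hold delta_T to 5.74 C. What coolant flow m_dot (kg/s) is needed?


Step 1: I = 3 * 5.539 = 16.617 A
Step 2: Q_cell = I^2 * R = 16.617^2 * 0.0202 = 5.5777 W
Step 3: Q_total = 56 * 5.5777 = 312.35 W
Step 4: m_dot = Q_total / (cp * dT) = 312.35 / (4186 * 5.74) = 0.01300 kg/s

0.01300 kg/s


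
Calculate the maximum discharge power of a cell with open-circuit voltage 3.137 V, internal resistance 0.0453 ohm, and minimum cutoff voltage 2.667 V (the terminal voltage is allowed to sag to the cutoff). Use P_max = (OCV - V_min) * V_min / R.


dV = OCV - V_min = 0.47 V (so I_max = dV / R)
P_max = dV * V_min / R = 0.47 * 2.667 / 0.0453 = 27.67 W

27.67 W


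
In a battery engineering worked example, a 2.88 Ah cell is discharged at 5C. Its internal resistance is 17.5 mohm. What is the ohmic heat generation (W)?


Convert: R = 17.5 mohm = 0.0175 ohm
Step 1: I = C_rate * capacity = 5 * 2.88 = 14.4 A
Step 2: Q = I^2 * R = 14.4^2 * 0.0175 = 207.36 * 0.0175 = 3.629 W

3.629 W


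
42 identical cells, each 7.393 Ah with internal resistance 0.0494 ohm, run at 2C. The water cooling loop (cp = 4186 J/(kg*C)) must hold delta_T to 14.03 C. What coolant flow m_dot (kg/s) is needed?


Step 1: I = 2 * 7.393 = 14.786 A
Step 2: Q_cell = I^2 * R = 14.786^2 * 0.0494 = 10.8 W
Step 3: Q_total = 42 * 10.8 = 453.6 W
Step 4: m_dot = Q_total / (cp * dT) = 453.6 / (4186 * 14.03) = 0.007724 kg/s

0.007724 kg/s


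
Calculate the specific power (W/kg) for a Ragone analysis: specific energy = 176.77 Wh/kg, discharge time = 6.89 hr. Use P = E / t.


P_specific = E / t = 176.77 / 6.89 = 25.66 W/kg

25.66 W/kg


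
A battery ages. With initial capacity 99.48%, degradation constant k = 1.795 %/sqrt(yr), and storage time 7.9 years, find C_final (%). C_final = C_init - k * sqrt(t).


Step 1: sqrt(7.9 yr) = 2.8107
Step 2: drop = 1.795 * 2.8107 = 5.0452
Step 3: C_final = 99.48 - 5.0452 = 94.43%

94.43%


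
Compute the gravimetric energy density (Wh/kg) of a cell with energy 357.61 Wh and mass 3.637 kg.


Specific energy = 357.61 Wh / 3.637 kg = 98.33 Wh/kg

98.33 Wh/kg


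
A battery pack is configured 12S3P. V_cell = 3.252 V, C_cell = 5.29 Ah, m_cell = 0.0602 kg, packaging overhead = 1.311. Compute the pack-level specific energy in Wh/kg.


Step 1: V_pack = 12 * 3.252 = 39.024 V
Step 2: C_pack = 3 * 5.29 = 15.87 Ah
Step 3: E_pack = V_pack * C_pack = 39.024 * 15.87 = 619.31 Wh
Step 4: m_pack = 12 * 3 * 0.0602 * 1.311 = 2.8412 kg
Step 5: ED = E_pack / m_pack = 619.31 / 2.8412 = 218.0 Wh/kg

218.0 Wh/kg


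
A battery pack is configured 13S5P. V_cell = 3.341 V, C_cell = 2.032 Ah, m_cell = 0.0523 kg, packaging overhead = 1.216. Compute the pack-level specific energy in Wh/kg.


Step 1: V_pack = 13 * 3.341 = 43.433 V
Step 2: C_pack = 5 * 2.032 = 10.16 Ah
Step 3: E_pack = V_pack * C_pack = 43.433 * 10.16 = 441.28 Wh
Step 4: m_pack = 13 * 5 * 0.0523 * 1.216 = 4.1338 kg
Step 5: ED = E_pack / m_pack = 441.28 / 4.1338 = 106.7 Wh/kg

106.7 Wh/kg


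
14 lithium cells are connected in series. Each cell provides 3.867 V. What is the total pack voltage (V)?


Series voltages add: 14 * 3.867 V = 54.138 V

54.138 V


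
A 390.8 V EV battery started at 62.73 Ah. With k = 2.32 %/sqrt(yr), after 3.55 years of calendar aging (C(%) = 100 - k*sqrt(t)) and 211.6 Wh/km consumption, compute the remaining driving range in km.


Step 1: capacity retention = 100 - 2.32 * sqrt(3.55) = 100 - 2.32 * 1.8841 = 95.629%
Step 2: C_now = 62.73 * 95.629/100 = 59.988 Ah
Step 3: E_pack = V * C_now = 390.8 * 59.988 = 23443 Wh
Step 4: range = E_pack / consumption = 23443 / 211.6 = 110.8 km

110.8 km


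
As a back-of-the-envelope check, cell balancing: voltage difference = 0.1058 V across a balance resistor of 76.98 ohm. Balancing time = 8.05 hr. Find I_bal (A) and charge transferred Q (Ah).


First, Ohm's law: I_bal = 0.1058 V / 76.98 ohm = 0.0013744 A
Then Q = I * t = 0.0013744 A * 8.05 hr = 0.01106 Ah

I=0.0013744 A, Q=0.01106 Ah


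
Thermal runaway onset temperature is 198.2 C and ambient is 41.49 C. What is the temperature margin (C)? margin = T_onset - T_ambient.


margin = T_onset - T_ambient = 198.2 - 41.49 = 156.71 C

156.71 C


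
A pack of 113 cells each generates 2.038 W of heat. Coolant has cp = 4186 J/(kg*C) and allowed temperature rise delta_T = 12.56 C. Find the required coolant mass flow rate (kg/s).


Q_total = 113 * 2.038 = 230.29 W
m_dot = Q_total / (cp * dT) = 230.29 / (4186 * 12.56) = 0.004380 kg/s

0.004380 kg/s


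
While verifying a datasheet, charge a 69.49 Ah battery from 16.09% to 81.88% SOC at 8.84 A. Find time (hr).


Step 1: dSOC = 81.88% - 16.09% = 65.79%
Step 2: delta_Ah = 69.49 * 65.79 / 100 = 45.717 Ah
Step 3: t = 45.717 / 8.84 = 5.172 hr

5.172 hr


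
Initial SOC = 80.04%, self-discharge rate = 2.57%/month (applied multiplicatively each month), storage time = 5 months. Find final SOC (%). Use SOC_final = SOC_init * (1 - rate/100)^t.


Monthly retention factor = 1 - 2.57/100 = 0.9743
Over 5 months: factor^5 = 0.87794
SOC_final = 80.04 * 0.87794 = 70.27%

70.27%


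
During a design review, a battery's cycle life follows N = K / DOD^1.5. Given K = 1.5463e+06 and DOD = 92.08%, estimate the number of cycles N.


DOD^1.5 = 883.58
N = K / DOD^1.5 = 1.5463e+06 / 883.58 = 1750

1750 cycles


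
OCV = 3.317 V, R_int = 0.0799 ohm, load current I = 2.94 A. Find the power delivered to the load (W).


Step 1: V_terminal = OCV - I*R = 3.317 - 2.94 * 0.0799 = 3.0821 V
Step 2: P_out = V_terminal * I = 3.0821 * 2.94 = 9.061 W

9.061 W


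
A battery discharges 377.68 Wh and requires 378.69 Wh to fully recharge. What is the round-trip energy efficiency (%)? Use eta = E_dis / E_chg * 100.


Round-trip efficiency = 377.68/378.69 * 100% = 99.73%

99.73%


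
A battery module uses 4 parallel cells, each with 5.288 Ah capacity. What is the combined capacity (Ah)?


Parallel capacities add: 4 * 5.288 Ah = 21.152 Ah

21.152 Ah


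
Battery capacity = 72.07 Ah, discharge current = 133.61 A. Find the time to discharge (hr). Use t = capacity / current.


Runtime = 72.07 Ah / 133.61 A = 0.5394 hr

0.5394 hr


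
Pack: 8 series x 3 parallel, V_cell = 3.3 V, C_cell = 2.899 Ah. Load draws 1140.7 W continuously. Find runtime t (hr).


Step 1: E_pack = Ns * V_cell * Np * C_cell = 8 * 3.3 * 3 * 2.899 = 229.6 Wh
Step 2: t = E_pack / P = 229.6 / 1140.7 = 0.2013 hr

0.2013 hr


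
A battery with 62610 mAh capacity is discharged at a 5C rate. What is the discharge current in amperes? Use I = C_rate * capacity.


Convert: capacity = 62610 mAh = 62.61 Ah
At 5C: I = 5 * 62.61 Ah = 313.05 A

313.05 A


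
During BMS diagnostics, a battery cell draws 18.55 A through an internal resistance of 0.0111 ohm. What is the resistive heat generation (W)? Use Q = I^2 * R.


I^2 = 344.1
Q = 344.1 * 0.0111 = 3.820 W

3.820 W


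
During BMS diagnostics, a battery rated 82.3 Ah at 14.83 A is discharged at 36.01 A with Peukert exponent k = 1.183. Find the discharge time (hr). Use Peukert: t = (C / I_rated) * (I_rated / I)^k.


Step 1: t_rated = C / I_rated = 82.3 / 14.83 = 5.5496 hr
Step 2: ratio = 14.83 / 36.01 = 0.41183
Step 3: ratio^k = 0.41183^1.183 = 0.35012
Step 4: t = t_rated * ratio^k = 5.5496 * 0.35012 = 1.943 hr

1.943 hr
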